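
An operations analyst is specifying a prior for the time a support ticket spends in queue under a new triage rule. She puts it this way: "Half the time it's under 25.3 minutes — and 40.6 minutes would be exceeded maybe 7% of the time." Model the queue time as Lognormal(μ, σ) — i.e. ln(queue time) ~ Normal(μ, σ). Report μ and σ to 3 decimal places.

If T ~ Lognormal(μ,σ) then ln T ~ Normal(μ,σ), so the p-quantile of ln T is μ + z_p·σ.
ln(25.3) = 3.231 and ln(40.6) = 3.704; z_{0.5} = 0, z_{0.93} = 1.476.
σ = (3.704 − 3.231)/(1.476 − (0)) = 0.320.
μ = 3.231 − (0)·0.320 = 3.231.

μ ≈ 3.231, σ ≈ 0.320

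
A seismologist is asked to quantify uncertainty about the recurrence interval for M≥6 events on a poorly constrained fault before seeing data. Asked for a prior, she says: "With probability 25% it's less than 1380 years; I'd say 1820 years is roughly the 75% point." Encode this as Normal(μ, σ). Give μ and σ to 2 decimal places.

μ = 1600.00, σ = 326.17

For Normal(μ,σ), the p-quantile is μ + z_p·σ. Here z_{0.25} = -0.6745, z_{0.75} = 0.6745.
So 1380 = μ − 0.6745σ and 1820 = μ + 0.6745σ.
Subtracting: σ = (1820 − 1380)/(0.6745 − (-0.6745)) = 326.17.
Then μ = 1380 − (-0.6745)·326.17 = 1600.00.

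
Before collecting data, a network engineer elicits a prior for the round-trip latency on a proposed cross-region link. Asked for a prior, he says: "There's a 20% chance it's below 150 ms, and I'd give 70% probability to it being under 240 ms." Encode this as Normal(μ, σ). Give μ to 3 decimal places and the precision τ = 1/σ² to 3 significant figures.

For Normal(μ,σ), the p-quantile is μ + z_p·σ. Here z_{0.2} = -0.8416, z_{0.7} = 0.5244.
So 150 = μ − 0.8416σ and 240 = μ + 0.5244σ.
Subtracting: σ = (240 − 150)/(0.5244 − (-0.8416)) = 65.885.
Then μ = 150 − (-0.8416)·65.885 = 205.450.
Precision τ = 1/σ² = 1/65.88² = 0.00023.

μ = 205.450, τ = 0.00023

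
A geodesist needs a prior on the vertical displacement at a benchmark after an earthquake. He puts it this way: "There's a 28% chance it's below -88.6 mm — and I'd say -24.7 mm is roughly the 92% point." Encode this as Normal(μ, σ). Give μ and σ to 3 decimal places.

μ = -69.865, σ = 32.144

For Normal(μ,σ), the p-quantile is μ + z_p·σ. Here z_{0.28} = -0.5828, z_{0.92} = 1.405.
So -88.6 = μ − 0.5828σ and -24.7 = μ + 1.405σ.
Subtracting: σ = (-24.7 − -88.6)/(1.405 − (-0.5828)) = 32.144.
Then μ = -88.6 − (-0.5828)·32.144 = -69.865.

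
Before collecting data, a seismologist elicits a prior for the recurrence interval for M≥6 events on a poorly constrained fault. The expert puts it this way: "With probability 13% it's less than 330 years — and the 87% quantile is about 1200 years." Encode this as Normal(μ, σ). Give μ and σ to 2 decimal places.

μ = 765.00, σ = 386.19

The p-quantile of Normal(μ,σ) is μ + z_p·σ, with z_{0.13} = -1.126 and z_{0.87} = 1.126.
Eliminate σ: μ = (z₂·x₁ − z₁·x₂)/(z₂ − z₁) = (1.126·330 − (-1.126)·1200)/2.253 = 765.00.
Then σ = (x₂ − x₁)/(z₂ − z₁) = (1200 − 330)/2.253 = 386.19.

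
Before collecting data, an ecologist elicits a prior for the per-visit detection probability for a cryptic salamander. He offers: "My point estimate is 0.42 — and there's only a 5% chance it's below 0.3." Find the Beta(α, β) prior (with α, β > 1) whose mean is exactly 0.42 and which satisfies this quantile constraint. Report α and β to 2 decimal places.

α ≈ 18.18, β ≈ 25.11

With mean 0.42 fixed, write α = 0.42s, β = 0.58s where s = α+β.
Need P(θ < 0.3) = 0.05 under Beta(0.42s, 0.58s). Normal approximation: (q−m)/√(m(1−m)/s) ≈ z_{0.05} = -1.64, so s ≈ 0.42·0.58·(-1.64)²/(0.3−0.42)² = 45.8.
At s = 45.8: P(θ<0.3) ≈ 0.045. Adjusting to match 0.05 gives s ≈ 43.29.
So α = 0.42·43.29 ≈ 18.18, β = 0.58·43.29 ≈ 25.11.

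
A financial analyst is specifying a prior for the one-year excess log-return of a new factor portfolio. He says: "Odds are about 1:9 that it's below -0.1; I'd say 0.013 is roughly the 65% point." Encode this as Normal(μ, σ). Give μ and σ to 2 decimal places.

μ = -0.01, σ = 0.07

The p-quantile of Normal(μ,σ) is μ + z_p·σ, with z_{0.1} = -1.282 and z_{0.65} = 0.3853.
Eliminate σ: μ = (z₂·x₁ − z₁·x₂)/(z₂ − z₁) = (0.3853·-0.1 − (-1.282)·0.013)/1.667 = -0.01.
Then σ = (x₂ − x₁)/(z₂ − z₁) = (0.013 − -0.1)/1.667 = 0.07.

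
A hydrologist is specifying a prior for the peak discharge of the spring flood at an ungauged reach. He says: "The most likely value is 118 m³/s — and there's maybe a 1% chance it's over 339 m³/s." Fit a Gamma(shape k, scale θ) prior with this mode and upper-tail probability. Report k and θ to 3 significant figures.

Gamma(k,θ) with k>1 has mode (k−1)θ, so θ = 118/(k−1).
Need P(X < 339) = 0.99 with θ tied to k this way. Start at k = 2, θ = 118: P(X<339) ≈ 0.781.
Too low — raise k to concentrate. Iterating converges to k ≈ 5.08.
Then θ = 118/(5.08−1) ≈ 28.9.

k ≈ 5.08, θ ≈ 28.9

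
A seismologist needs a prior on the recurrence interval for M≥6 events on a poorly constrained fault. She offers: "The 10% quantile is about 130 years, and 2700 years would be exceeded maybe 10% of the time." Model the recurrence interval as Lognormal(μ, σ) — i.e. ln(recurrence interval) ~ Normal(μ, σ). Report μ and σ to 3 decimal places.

μ ≈ 6.384, σ ≈ 1.184

If T ~ Lognormal(μ,σ) then ln T ~ Normal(μ,σ), so the p-quantile of ln T is μ + z_p·σ.
ln(130) = 4.868 and ln(2700) = 7.901; z_{0.1} = -1.282, z_{0.9} = 1.282.
σ = (7.901 − 4.868)/(1.282 − (-1.282)) = 1.184.
μ = 4.868 − (-1.282)·1.184 = 6.384.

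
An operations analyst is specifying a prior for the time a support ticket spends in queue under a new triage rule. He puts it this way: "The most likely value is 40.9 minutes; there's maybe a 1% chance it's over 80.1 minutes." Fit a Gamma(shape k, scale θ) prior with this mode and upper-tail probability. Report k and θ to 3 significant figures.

Gamma(k,θ) with k>1 has mode (k−1)θ, so θ = 40.9/(k−1).
Need P(X < 80.1) = 0.99 with θ tied to k this way. Start at k = 2, θ = 40.9: P(X<80.1) ≈ 0.583.
Too low — raise k to concentrate. Iterating converges to k ≈ 11.9.
Then θ = 40.9/(11.9−1) ≈ 3.75.

k ≈ 11.9, θ ≈ 3.75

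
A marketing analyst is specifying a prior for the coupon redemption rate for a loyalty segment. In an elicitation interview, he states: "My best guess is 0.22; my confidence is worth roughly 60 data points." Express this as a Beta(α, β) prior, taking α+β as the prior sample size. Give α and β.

Under the effective-sample-size interpretation, Beta(α, β) has prior mean α/(α+β) and prior sample size α+β.
So α+β = 60 and α/(α+β) = 0.22, giving α = 0.22·60 = 13.2 and β = 60 − 13.2 = 46.8.

α = 13.2, β = 46.8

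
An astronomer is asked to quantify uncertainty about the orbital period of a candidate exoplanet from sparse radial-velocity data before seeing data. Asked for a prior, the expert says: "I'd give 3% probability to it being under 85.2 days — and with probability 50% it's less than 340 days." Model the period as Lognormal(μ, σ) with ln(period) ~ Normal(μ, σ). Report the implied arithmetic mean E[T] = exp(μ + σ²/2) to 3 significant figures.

If T ~ Lognormal(μ,σ) then ln T ~ Normal(μ,σ), so the p-quantile of ln T is μ + z_p·σ.
ln(85.2) = 4.445 and ln(340) = 5.829; z_{0.03} = -1.881, z_{0.5} = 0.
σ = (5.829 − 4.445)/(0 − (-1.881)) = 0.736.
μ = 4.445 − (-1.881)·0.736 = 5.829.
E[T] = exp(μ + σ²/2) = exp(5.829 + 0.2707) = 446 days.

E[T] ≈ 446 days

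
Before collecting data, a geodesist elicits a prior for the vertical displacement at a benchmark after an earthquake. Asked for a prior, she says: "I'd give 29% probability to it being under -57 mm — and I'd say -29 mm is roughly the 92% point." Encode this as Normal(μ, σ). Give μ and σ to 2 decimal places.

For Normal(μ,σ), the p-quantile is μ + z_p·σ. Here z_{0.29} = -0.5534, z_{0.92} = 1.405.
So -57 = μ − 0.5534σ and -29 = μ + 1.405σ.
Subtracting: σ = (-29 − -57)/(1.405 − (-0.5534)) = 14.30.
Then μ = -57 − (-0.5534)·14.30 = -49.09.

μ = -49.09, σ = 14.30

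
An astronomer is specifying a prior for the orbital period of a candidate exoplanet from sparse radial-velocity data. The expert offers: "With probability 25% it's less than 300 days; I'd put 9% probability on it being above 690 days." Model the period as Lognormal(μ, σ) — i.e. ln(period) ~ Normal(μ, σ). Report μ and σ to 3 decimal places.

μ ≈ 5.983, σ ≈ 0.413

If T ~ Lognormal(μ,σ) then ln T ~ Normal(μ,σ), so the p-quantile of ln T is μ + z_p·σ.
ln(300) = 5.704 and ln(690) = 6.537; z_{0.25} = -0.6745, z_{0.91} = 1.341.
σ = (6.537 − 5.704)/(1.341 − (-0.6745)) = 0.413.
μ = 5.704 − (-0.6745)·0.413 = 5.983.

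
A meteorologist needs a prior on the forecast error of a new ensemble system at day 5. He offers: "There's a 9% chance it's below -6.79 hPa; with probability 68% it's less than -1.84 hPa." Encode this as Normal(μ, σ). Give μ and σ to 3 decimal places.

μ = -3.120, σ = 2.737

For Normal(μ,σ), the p-quantile is μ + z_p·σ. Here z_{0.09} = -1.341, z_{0.68} = 0.4677.
So -6.79 = μ − 1.341σ and -1.84 = μ + 0.4677σ.
Subtracting: σ = (-1.84 − -6.79)/(0.4677 − (-1.341)) = 2.737.
Then μ = -6.79 − (-1.341)·2.737 = -3.120.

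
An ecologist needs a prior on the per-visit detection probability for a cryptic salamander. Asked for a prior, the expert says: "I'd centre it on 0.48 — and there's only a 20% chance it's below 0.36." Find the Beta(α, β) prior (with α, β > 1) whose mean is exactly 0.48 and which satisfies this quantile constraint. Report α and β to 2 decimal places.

α ≈ 5.98, β ≈ 6.48

With mean 0.48 fixed, write α = 0.48s, β = 0.52s where s = α+β.
Need P(θ < 0.36) = 0.2 under Beta(0.48s, 0.52s). Normal approximation: (q−m)/√(m(1−m)/s) ≈ z_{0.2} = -0.842, so s ≈ 0.48·0.52·(-0.842)²/(0.36−0.48)² = 12.3.
At s = 12.3: P(θ<0.36) ≈ 0.202. Adjusting to match 0.2 gives s ≈ 12.46.
So α = 0.48·12.46 ≈ 5.98, β = 0.52·12.46 ≈ 6.48.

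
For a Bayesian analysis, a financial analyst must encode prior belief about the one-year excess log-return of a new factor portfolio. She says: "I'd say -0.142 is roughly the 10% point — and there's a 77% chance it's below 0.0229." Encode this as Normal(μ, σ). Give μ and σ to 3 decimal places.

μ = -0.037, σ = 0.082

For Normal(μ,σ), the p-quantile is μ + z_p·σ. Here z_{0.1} = -1.282, z_{0.77} = 0.7388.
So -0.142 = μ − 1.282σ and 0.0229 = μ + 0.7388σ.
Subtracting: σ = (0.0229 − -0.142)/(0.7388 − (-1.282)) = 0.082.
Then μ = -0.142 − (-1.282)·0.082 = -0.037.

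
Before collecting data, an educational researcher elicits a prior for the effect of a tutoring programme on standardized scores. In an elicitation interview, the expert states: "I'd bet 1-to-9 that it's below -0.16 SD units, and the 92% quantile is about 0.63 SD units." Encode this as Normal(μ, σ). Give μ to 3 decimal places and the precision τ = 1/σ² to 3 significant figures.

For Normal(μ,σ), the p-quantile is μ + z_p·σ. Here z_{0.1} = -1.282, z_{0.92} = 1.405.
So -0.16 = μ − 1.282σ and 0.63 = μ + 1.405σ.
Subtracting: σ = (0.63 − -0.16)/(1.405 − (-1.282)) = 0.294.
Then μ = -0.16 − (-1.282)·0.294 = 0.217.
Precision τ = 1/σ² = 1/0.294² = 11.6.

μ = 0.217, τ = 11.6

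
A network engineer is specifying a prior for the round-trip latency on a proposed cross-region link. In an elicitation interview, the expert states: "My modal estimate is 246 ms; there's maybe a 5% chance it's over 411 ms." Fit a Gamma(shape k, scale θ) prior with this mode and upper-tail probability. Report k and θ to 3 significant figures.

Gamma(k,θ) with k>1 has mode (k−1)θ, so θ = 246/(k−1).
Need P(X < 411) = 0.95 with θ tied to k this way. Start at k = 2, θ = 246: P(X<411) ≈ 0.498.
Too low — raise k to concentrate. Iterating converges to k ≈ 11.6.
Then θ = 246/(11.6−1) ≈ 23.2.

k ≈ 11.6, θ ≈ 23.2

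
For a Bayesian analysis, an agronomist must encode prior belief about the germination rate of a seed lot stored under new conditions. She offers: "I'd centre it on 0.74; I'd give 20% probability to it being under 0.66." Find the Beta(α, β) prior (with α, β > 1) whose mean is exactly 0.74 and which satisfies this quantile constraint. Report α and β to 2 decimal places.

α ≈ 14.71, β ≈ 5.17

With mean 0.74 fixed, write α = 0.74s, β = 0.26s where s = α+β.
Need P(θ < 0.66) = 0.2 under Beta(0.74s, 0.26s). Normal approximation: (q−m)/√(m(1−m)/s) ≈ z_{0.2} = -0.842, so s ≈ 0.74·0.26·(-0.842)²/(0.66−0.74)² = 21.3.
At s = 21.3: P(θ<0.66) ≈ 0.193. Adjusting to match 0.2 gives s ≈ 19.88.
So α = 0.74·19.88 ≈ 14.71, β = 0.26·19.88 ≈ 5.17.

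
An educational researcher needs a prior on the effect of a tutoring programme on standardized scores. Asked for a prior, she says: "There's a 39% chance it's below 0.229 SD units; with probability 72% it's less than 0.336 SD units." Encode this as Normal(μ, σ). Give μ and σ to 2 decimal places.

For Normal(μ,σ), the p-quantile is μ + z_p·σ. Here z_{0.39} = -0.2793, z_{0.72} = 0.5828.
So 0.229 = μ − 0.2793σ and 0.336 = μ + 0.5828σ.
Subtracting: σ = (0.336 − 0.229)/(0.5828 − (-0.2793)) = 0.12.
Then μ = 0.229 − (-0.2793)·0.12 = 0.26.

μ = 0.26, σ = 0.12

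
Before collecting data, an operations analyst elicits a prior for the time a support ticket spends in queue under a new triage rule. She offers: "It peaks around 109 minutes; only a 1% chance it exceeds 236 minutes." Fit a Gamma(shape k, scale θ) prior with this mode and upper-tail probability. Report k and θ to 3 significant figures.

k ≈ 9.11, θ ≈ 13.4

Gamma(k,θ) with k>1 has mode (k−1)θ, so θ = 109/(k−1).
Need P(X < 236) = 0.99 with θ tied to k this way. Start at k = 2, θ = 109: P(X<236) ≈ 0.637.
Too low — raise k to concentrate. Iterating converges to k ≈ 9.11.
Then θ = 109/(9.11−1) ≈ 13.4.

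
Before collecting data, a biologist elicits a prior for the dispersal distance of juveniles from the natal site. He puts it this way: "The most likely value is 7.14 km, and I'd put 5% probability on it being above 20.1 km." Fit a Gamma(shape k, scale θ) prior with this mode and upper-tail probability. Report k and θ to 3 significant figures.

Gamma(k,θ) with k>1 has mode (k−1)θ, so θ = 7.14/(k−1).
Need P(X < 20.1) = 0.95 with θ tied to k this way. Start at k = 2, θ = 7.14: P(X<20.1) ≈ 0.771.
Too low — raise k to concentrate. Iterating converges to k ≈ 3.5.
Then θ = 7.14/(3.5−1) ≈ 2.86.

k ≈ 3.5, θ ≈ 2.86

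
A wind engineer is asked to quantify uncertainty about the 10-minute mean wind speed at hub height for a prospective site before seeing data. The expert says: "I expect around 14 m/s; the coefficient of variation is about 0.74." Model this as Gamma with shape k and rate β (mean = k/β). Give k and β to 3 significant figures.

For Gamma(k, rate β): mean = k/β, variance = k/β², so CV = 1/√k.
CV = 0.74, hence k = 1/CV² = 1.83.
Then β = k/mean = 1.83/14 = 0.13.

k ≈ 1.83, β ≈ 0.13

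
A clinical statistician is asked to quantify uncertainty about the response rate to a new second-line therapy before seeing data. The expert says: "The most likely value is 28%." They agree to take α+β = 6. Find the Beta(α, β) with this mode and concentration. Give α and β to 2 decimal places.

For α,β > 1 the Beta mode is (α−1)/(α+β−2). With α+β = 6, the mode is (α−1)/4.
Set (α−1)/4 = 0.28 → α = 1 + 0.28·4 = 2.12.
β = 6 − α = 3.88.

α = 2.12, β = 3.88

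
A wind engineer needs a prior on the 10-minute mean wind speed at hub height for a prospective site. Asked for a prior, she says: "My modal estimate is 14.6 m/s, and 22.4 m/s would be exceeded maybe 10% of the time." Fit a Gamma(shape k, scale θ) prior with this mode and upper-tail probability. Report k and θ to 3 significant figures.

Gamma(k,θ) with k>1 has mode (k−1)θ, so θ = 14.6/(k−1).
Need P(X < 22.4) = 0.9 with θ tied to k this way. Start at k = 2, θ = 14.6: P(X<22.4) ≈ 0.454.
Too low — raise k to concentrate. Iterating converges to k ≈ 11.2.
Then θ = 14.6/(11.2−1) ≈ 1.43.

k ≈ 11.2, θ ≈ 1.43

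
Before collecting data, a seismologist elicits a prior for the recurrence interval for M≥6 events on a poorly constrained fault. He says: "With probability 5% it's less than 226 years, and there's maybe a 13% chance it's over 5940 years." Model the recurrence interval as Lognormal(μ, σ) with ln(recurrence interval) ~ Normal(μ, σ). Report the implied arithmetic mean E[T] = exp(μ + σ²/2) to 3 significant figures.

E[T] ≈ 3150 years

If T ~ Lognormal(μ,σ) then ln T ~ Normal(μ,σ), so the p-quantile of ln T is μ + z_p·σ.
ln(226) = 5.421 and ln(5940) = 8.689; z_{0.05} = -1.645, z_{0.87} = 1.126.
σ = (8.689 − 5.421)/(1.126 − (-1.645)) = 1.180.
μ = 5.421 − (-1.645)·1.180 = 7.361.
E[T] = exp(μ + σ²/2) = exp(7.361 + 0.6957) = 3150 years.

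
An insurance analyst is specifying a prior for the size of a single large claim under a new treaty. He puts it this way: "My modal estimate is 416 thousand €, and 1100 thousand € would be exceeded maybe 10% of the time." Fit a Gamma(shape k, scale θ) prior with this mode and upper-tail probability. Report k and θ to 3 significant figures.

Gamma(k,θ) with k>1 has mode (k−1)θ, so θ = 416/(k−1).
Need P(X < 1100) = 0.9 with θ tied to k this way. Start at k = 2, θ = 416: P(X<1100) ≈ 0.741.
Too low — raise k to concentrate. Iterating converges to k ≈ 3.03.
Then θ = 416/(3.03−1) ≈ 205.

k ≈ 3.03, θ ≈ 205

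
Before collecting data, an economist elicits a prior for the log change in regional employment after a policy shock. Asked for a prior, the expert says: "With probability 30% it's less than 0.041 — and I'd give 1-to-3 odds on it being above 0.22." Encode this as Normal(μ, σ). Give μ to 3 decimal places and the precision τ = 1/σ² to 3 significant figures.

For Normal(μ,σ), the p-quantile is μ + z_p·σ. Here z_{0.3} = -0.5244, z_{0.75} = 0.6745.
So 0.041 = μ − 0.5244σ and 0.22 = μ + 0.6745σ.
Subtracting: σ = (0.22 − 0.041)/(0.6745 − (-0.5244)) = 0.149.
Then μ = 0.041 − (-0.5244)·0.149 = 0.119.
Precision τ = 1/σ² = 1/0.1493² = 44.9.

μ = 0.119, τ = 44.9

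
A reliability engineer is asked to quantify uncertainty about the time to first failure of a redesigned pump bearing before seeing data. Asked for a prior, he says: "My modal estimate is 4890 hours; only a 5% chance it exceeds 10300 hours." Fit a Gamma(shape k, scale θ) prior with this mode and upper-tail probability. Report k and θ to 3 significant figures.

Gamma(k,θ) with k>1 has mode (k−1)θ, so θ = 4890/(k−1).
Need P(X < 10300) = 0.95 with θ tied to k this way. Start at k = 2, θ = 4890: P(X<10300) ≈ 0.622.
Too low — raise k to concentrate. Iterating converges to k ≈ 5.98.
Then θ = 4890/(5.98−1) ≈ 983.

k ≈ 5.98, θ ≈ 983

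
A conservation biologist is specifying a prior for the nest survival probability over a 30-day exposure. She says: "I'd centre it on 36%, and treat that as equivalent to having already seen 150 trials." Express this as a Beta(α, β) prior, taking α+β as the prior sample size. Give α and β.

Under the effective-sample-size interpretation, Beta(α, β) has prior mean α/(α+β) and prior sample size α+β.
So α+β = 150 and α/(α+β) = 0.36, giving α = 0.36·150 = 54 and β = 150 − 54 = 96.

α = 54, β = 96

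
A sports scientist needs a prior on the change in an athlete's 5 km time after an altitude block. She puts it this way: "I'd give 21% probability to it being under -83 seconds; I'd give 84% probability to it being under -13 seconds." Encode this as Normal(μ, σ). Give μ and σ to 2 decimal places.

The p-quantile of Normal(μ,σ) is μ + z_p·σ, with z_{0.21} = -0.8064 and z_{0.84} = 0.9945.
Eliminate σ: μ = (z₂·x₁ − z₁·x₂)/(z₂ − z₁) = (0.9945·-83 − (-0.8064)·-13)/1.801 = -51.65.
Then σ = (x₂ − x₁)/(z₂ − z₁) = (-13 − -83)/1.801 = 38.87.

μ = -51.65, σ = 38.87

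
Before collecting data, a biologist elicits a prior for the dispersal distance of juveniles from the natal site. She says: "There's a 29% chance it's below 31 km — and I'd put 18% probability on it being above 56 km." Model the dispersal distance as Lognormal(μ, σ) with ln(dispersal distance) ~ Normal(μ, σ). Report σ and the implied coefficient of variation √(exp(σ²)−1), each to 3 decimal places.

If T ~ Lognormal(μ,σ) then ln T ~ Normal(μ,σ), so the p-quantile of ln T is μ + z_p·σ.
ln(31) = 3.434 and ln(56) = 4.025; z_{0.29} = -0.5534, z_{0.82} = 0.9154.
σ = (4.025 − 3.434)/(0.9154 − (-0.5534)) = 0.403.
μ = 3.434 − (-0.5534)·0.403 = 3.657.
CV = √(exp(σ²)−1) = √(exp(0.1621)−1) = 0.420.

σ ≈ 0.403, CV ≈ 0.420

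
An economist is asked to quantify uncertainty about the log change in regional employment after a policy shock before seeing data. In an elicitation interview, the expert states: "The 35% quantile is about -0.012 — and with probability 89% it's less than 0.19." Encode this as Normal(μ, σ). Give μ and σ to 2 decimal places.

μ = 0.04, σ = 0.13

For Normal(μ,σ), the p-quantile is μ + z_p·σ. Here z_{0.35} = -0.3853, z_{0.89} = 1.227.
So -0.012 = μ − 0.3853σ and 0.19 = μ + 1.227σ.
Subtracting: σ = (0.19 − -0.012)/(1.227 − (-0.3853)) = 0.13.
Then μ = -0.012 − (-0.3853)·0.13 = 0.04.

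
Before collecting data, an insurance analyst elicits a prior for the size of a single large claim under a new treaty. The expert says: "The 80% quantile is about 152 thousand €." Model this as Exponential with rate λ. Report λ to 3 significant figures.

λ ≈ 0.0106

P(T < 152.0) = 1 − e^(−λ·152.0) = 0.8, so λ = −ln(1−0.8)/152.0 = −ln(0.2)/152.0 = 0.0106.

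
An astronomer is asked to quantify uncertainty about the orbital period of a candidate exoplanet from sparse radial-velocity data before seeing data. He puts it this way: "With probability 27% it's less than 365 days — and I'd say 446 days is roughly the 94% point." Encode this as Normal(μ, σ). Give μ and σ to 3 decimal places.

For Normal(μ,σ), the p-quantile is μ + z_p·σ. Here z_{0.27} = -0.6128, z_{0.94} = 1.555.
So 365 = μ − 0.6128σ and 446 = μ + 1.555σ.
Subtracting: σ = (446 − 365)/(1.555 − (-0.6128)) = 37.369.
Then μ = 365 − (-0.6128)·37.369 = 387.900.

μ = 387.900, σ = 37.369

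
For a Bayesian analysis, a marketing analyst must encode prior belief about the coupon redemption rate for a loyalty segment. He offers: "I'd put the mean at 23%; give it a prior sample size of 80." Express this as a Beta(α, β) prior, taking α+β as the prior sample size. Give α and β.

Under the effective-sample-size interpretation, Beta(α, β) has prior mean α/(α+β) and prior sample size α+β.
So α+β = 80 and α/(α+β) = 0.23, giving α = 0.23·80 = 18.4 and β = 80 − 18.4 = 61.6.

α = 18.4, β = 61.6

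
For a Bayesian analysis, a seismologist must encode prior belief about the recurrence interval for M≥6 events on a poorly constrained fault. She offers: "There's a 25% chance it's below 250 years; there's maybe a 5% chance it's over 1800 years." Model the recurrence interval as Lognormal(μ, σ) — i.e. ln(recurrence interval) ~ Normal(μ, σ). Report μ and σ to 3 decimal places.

If T ~ Lognormal(μ,σ) then ln T ~ Normal(μ,σ), so the p-quantile of ln T is μ + z_p·σ.
ln(250) = 5.521 and ln(1800) = 7.496; z_{0.25} = -0.6745, z_{0.95} = 1.645.
σ = (7.496 − 5.521)/(1.645 − (-0.6745)) = 0.851.
μ = 5.521 − (-0.6745)·0.851 = 6.096.

μ ≈ 6.096, σ ≈ 0.851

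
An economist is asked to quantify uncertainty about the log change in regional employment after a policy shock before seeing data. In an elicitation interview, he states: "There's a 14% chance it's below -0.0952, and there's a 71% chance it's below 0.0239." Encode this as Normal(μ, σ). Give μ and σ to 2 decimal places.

The p-quantile of Normal(μ,σ) is μ + z_p·σ, with z_{0.14} = -1.08 and z_{0.71} = 0.5534.
Eliminate σ: μ = (z₂·x₁ − z₁·x₂)/(z₂ − z₁) = (0.5534·-0.0952 − (-1.08)·0.0239)/1.634 = -0.02.
Then σ = (x₂ − x₁)/(z₂ − z₁) = (0.0239 − -0.0952)/1.634 = 0.07.

μ = -0.02, σ = 0.07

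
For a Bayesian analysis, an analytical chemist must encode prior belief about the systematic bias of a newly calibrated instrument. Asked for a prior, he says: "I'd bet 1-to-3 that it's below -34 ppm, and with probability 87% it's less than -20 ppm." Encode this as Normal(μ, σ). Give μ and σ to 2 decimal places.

The p-quantile of Normal(μ,σ) is μ + z_p·σ, with z_{0.25} = -0.6745 and z_{0.87} = 1.126.
Eliminate σ: μ = (z₂·x₁ − z₁·x₂)/(z₂ − z₁) = (1.126·-34 − (-0.6745)·-20)/1.801 = -28.76.
Then σ = (x₂ − x₁)/(z₂ − z₁) = (-20 − -34)/1.801 = 7.77.

μ = -28.76, σ = 7.77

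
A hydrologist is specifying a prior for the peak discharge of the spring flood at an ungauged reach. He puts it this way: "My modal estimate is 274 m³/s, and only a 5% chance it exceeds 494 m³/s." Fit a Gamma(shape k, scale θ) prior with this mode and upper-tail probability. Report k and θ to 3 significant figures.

Gamma(k,θ) with k>1 has mode (k−1)θ, so θ = 274/(k−1).
Need P(X < 494) = 0.95 with θ tied to k this way. Start at k = 2, θ = 274: P(X<494) ≈ 0.538.
Too low — raise k to concentrate. Iterating converges to k ≈ 9.02.
Then θ = 274/(9.02−1) ≈ 34.2.

k ≈ 9.02, θ ≈ 34.2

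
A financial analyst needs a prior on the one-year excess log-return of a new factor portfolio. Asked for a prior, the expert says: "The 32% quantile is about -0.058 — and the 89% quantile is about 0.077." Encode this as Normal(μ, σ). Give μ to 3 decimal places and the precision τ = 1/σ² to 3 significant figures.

The p-quantile of Normal(μ,σ) is μ + z_p·σ, with z_{0.32} = -0.4677 and z_{0.89} = 1.227.
Eliminate σ: μ = (z₂·x₁ − z₁·x₂)/(z₂ − z₁) = (1.227·-0.058 − (-0.4677)·0.077)/1.694 = -0.021.
Then σ = (x₂ − x₁)/(z₂ − z₁) = (0.077 − -0.058)/1.694 = 0.080.
Precision τ = 1/σ² = 1/0.07968² = 157.

μ = -0.021, τ = 157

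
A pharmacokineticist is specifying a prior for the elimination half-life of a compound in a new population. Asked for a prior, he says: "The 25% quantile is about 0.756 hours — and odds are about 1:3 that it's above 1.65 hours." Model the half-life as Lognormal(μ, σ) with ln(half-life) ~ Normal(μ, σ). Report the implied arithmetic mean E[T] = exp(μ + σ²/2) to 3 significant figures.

If T ~ Lognormal(μ,σ) then ln T ~ Normal(μ,σ), so the p-quantile of ln T is μ + z_p·σ.
ln(0.756) = -0.2797 and ln(1.65) = 0.5008; z_{0.25} = -0.6745, z_{0.75} = 0.6745.
σ = (0.5008 − -0.2797)/(0.6745 − (-0.6745)) = 0.579.
μ = -0.2797 − (-0.6745)·0.579 = 0.111.
E[T] = exp(μ + σ²/2) = exp(0.111 + 0.1674) = 1.32 hours.

E[T] ≈ 1.32 hours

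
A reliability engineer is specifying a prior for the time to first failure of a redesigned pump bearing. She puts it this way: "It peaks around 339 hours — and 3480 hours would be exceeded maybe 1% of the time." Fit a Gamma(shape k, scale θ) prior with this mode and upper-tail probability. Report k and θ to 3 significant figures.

k ≈ 1.57, θ ≈ 600

Gamma(k,θ) with k>1 has mode (k−1)θ, so θ = 339/(k−1).
Need P(X < 3480) = 0.99 with θ tied to k this way. Start at k = 2, θ = 339: P(X<3480) ≈ 1.000.
Too high — lower k to spread out. Iterating converges to k ≈ 1.57.
Then θ = 339/(1.57−1) ≈ 600.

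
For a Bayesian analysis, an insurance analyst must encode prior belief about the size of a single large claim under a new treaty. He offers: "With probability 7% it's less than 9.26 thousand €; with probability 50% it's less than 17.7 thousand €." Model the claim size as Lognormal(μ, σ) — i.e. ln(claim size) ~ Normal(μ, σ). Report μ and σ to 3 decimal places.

If T ~ Lognormal(μ,σ) then ln T ~ Normal(μ,σ), so the p-quantile of ln T is μ + z_p·σ.
ln(9.26) = 2.226 and ln(17.7) = 2.874; z_{0.07} = -1.476, z_{0.5} = 0.
σ = (2.874 − 2.226)/(0 − (-1.476)) = 0.439.
μ = 2.226 − (-1.476)·0.439 = 2.874.

μ ≈ 2.874, σ ≈ 0.439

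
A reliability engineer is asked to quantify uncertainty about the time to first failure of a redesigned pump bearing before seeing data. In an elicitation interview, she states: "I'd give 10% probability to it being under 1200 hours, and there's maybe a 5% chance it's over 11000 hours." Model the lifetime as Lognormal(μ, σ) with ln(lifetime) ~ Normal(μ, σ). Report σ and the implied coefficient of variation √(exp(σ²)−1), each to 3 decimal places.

σ ≈ 0.757, CV ≈ 0.880

If T ~ Lognormal(μ,σ) then ln T ~ Normal(μ,σ), so the p-quantile of ln T is μ + z_p·σ.
ln(1200) = 7.09 and ln(11000) = 9.306; z_{0.1} = -1.282, z_{0.95} = 1.645.
σ = (9.306 − 7.09)/(1.645 − (-1.282)) = 0.757.
μ = 7.09 − (-1.282)·0.757 = 8.060.
CV = √(exp(σ²)−1) = √(exp(0.5732)−1) = 0.880.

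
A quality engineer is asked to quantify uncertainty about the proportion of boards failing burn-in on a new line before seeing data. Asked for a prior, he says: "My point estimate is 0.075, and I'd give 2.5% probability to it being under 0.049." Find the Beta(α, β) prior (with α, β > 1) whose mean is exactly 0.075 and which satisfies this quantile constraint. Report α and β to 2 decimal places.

With mean 0.075 fixed, write α = 0.075s, β = 0.925s where s = α+β.
Need P(θ < 0.049) = 0.025 under Beta(0.075s, 0.925s). Normal approximation: (q−m)/√(m(1−m)/s) ≈ z_{0.025} = -1.96, so s ≈ 0.075·0.925·(-1.96)²/(0.049−0.075)² = 394.2.
At s = 394.2: P(θ<0.049) ≈ 0.015. Adjusting to match 0.025 gives s ≈ 325.61.
So α = 0.075·325.61 ≈ 24.42, β = 0.925·325.61 ≈ 301.19.

α ≈ 24.42, β ≈ 301.19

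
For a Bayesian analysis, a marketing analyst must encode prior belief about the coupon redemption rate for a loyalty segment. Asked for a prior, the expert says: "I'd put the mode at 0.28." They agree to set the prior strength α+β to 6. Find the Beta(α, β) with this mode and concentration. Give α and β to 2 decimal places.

α = 2.12, β = 3.88

For α,β > 1 the Beta mode is (α−1)/(α+β−2). With α+β = 6, the mode is (α−1)/4.
Set (α−1)/4 = 0.28 → α = 1 + 0.28·4 = 2.12.
β = 6 − α = 3.88.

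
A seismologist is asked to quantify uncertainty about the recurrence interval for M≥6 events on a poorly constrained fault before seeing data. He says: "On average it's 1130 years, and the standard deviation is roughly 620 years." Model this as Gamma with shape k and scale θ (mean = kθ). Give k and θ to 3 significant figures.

k ≈ 3.32, θ ≈ 340

For Gamma(k, scale θ): mean = kθ, variance = kθ², so CV = 1/√k.
CV = SD/mean = 620/1130 = 0.5487, hence k = 1/CV² = 3.32.
Then θ = mean/k = 1130/3.32 = 340.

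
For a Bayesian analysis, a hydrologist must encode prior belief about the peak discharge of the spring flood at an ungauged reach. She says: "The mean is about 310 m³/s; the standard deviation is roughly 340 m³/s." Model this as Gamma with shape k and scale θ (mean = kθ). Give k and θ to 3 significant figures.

For Gamma(k, scale θ): mean = kθ, variance = kθ², so CV = 1/√k.
CV = SD/mean = 340/310 = 1.097, hence k = 1/CV² = 0.831.
Then θ = mean/k = 310/0.831 = 373.

k ≈ 0.831, θ ≈ 373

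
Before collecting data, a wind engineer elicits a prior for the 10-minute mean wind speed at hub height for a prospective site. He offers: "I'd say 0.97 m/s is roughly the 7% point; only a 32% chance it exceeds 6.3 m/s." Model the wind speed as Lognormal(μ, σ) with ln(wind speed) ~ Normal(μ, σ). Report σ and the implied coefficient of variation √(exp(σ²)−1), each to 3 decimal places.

σ ≈ 0.963, CV ≈ 1.235

If T ~ Lognormal(μ,σ) then ln T ~ Normal(μ,σ), so the p-quantile of ln T is μ + z_p·σ.
ln(0.97) = -0.03046 and ln(6.3) = 1.841; z_{0.07} = -1.476, z_{0.68} = 0.4677.
σ = (1.841 − -0.03046)/(0.4677 − (-1.476)) = 0.963.
μ = -0.03046 − (-1.476)·0.963 = 1.390.
CV = √(exp(σ²)−1) = √(exp(0.9268)−1) = 1.235.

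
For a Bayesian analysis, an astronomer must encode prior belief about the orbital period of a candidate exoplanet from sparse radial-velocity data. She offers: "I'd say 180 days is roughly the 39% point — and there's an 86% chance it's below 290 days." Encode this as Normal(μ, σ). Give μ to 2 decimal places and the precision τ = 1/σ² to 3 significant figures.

The p-quantile of Normal(μ,σ) is μ + z_p·σ, with z_{0.39} = -0.2793 and z_{0.86} = 1.08.
Eliminate σ: μ = (z₂·x₁ − z₁·x₂)/(z₂ − z₁) = (1.08·180 − (-0.2793)·290)/1.36 = 202.60.
Then σ = (x₂ − x₁)/(z₂ − z₁) = (290 − 180)/1.36 = 80.90.
Precision τ = 1/σ² = 1/80.9² = 0.000153.

μ = 202.60, τ = 0.000153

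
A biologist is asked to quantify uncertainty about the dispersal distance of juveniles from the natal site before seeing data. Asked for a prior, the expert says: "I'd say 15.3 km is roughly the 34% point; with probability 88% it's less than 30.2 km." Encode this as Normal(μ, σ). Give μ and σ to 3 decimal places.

μ = 19.171, σ = 9.386

The p-quantile of Normal(μ,σ) is μ + z_p·σ, with z_{0.34} = -0.4125 and z_{0.88} = 1.175.
Eliminate σ: μ = (z₂·x₁ − z₁·x₂)/(z₂ − z₁) = (1.175·15.3 − (-0.4125)·30.2)/1.587 = 19.171.
Then σ = (x₂ − x₁)/(z₂ − z₁) = (30.2 − 15.3)/1.587 = 9.386.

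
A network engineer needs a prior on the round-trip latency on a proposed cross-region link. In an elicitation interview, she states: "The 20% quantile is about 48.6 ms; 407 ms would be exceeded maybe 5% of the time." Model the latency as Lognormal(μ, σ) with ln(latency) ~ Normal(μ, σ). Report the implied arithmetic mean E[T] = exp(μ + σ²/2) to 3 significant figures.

E[T] ≈ 144 ms

If T ~ Lognormal(μ,σ) then ln T ~ Normal(μ,σ), so the p-quantile of ln T is μ + z_p·σ.
ln(48.6) = 3.884 and ln(407) = 6.009; z_{0.2} = -0.8416, z_{0.95} = 1.645.
σ = (6.009 − 3.884)/(1.645 − (-0.8416)) = 0.855.
μ = 3.884 − (-0.8416)·0.855 = 4.603.
E[T] = exp(μ + σ²/2) = exp(4.603 + 0.3653) = 144 ms.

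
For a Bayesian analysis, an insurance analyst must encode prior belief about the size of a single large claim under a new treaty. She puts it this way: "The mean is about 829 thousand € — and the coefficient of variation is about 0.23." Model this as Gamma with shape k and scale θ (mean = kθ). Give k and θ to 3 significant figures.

k ≈ 18.9, θ ≈ 43.9

For Gamma(k, scale θ): mean = kθ, variance = kθ², so CV = 1/√k.
CV = 0.23, hence k = 1/CV² = 18.9.
Then θ = mean/k = 829/18.9 = 43.9.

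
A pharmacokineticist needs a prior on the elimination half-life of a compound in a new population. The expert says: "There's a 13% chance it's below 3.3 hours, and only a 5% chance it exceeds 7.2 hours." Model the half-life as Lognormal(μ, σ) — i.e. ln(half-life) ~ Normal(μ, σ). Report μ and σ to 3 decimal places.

If T ~ Lognormal(μ,σ) then ln T ~ Normal(μ,σ), so the p-quantile of ln T is μ + z_p·σ.
ln(3.3) = 1.194 and ln(7.2) = 1.974; z_{0.13} = -1.126, z_{0.95} = 1.645.
σ = (1.974 − 1.194)/(1.645 − (-1.126)) = 0.282.
μ = 1.194 − (-1.126)·0.282 = 1.511.

μ ≈ 1.511, σ ≈ 0.282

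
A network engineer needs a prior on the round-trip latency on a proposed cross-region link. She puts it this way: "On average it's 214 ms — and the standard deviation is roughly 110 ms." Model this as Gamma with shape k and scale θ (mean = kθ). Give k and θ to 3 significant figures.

k ≈ 3.78, θ ≈ 56.5

For Gamma(k, scale θ): mean = kθ, variance = kθ², so CV = 1/√k.
CV = SD/mean = 110/214 = 0.514, hence k = 1/CV² = 3.78.
Then θ = mean/k = 214/3.78 = 56.5.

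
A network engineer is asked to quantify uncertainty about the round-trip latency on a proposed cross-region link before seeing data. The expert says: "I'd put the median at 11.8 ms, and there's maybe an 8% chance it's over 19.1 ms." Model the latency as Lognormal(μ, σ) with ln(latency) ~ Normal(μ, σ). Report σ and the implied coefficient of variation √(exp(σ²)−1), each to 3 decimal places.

If T ~ Lognormal(μ,σ) then ln T ~ Normal(μ,σ), so the p-quantile of ln T is μ + z_p·σ.
ln(11.8) = 2.468 and ln(19.1) = 2.95; z_{0.5} = 0, z_{0.92} = 1.405.
σ = (2.95 − 2.468)/(1.405 − (0)) = 0.343.
μ = 2.468 − (0)·0.343 = 2.468.
CV = √(exp(σ²)−1) = √(exp(0.1175)−1) = 0.353.

σ ≈ 0.343, CV ≈ 0.353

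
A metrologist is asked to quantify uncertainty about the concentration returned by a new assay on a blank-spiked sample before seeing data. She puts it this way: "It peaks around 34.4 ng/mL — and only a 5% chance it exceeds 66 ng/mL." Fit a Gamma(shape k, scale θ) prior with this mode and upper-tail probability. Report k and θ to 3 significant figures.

k ≈ 7.54, θ ≈ 5.26

Gamma(k,θ) with k>1 has mode (k−1)θ, so θ = 34.4/(k−1).
Need P(X < 66) = 0.95 with θ tied to k this way. Start at k = 2, θ = 34.4: P(X<66) ≈ 0.572.
Too low — raise k to concentrate. Iterating converges to k ≈ 7.54.
Then θ = 34.4/(7.54−1) ≈ 5.26.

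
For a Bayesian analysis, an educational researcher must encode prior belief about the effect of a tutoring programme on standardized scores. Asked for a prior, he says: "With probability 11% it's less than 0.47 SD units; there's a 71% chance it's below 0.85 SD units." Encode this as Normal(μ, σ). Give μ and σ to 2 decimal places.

μ = 0.73, σ = 0.21

For Normal(μ,σ), the p-quantile is μ + z_p·σ. Here z_{0.11} = -1.227, z_{0.71} = 0.5534.
So 0.47 = μ − 1.227σ and 0.85 = μ + 0.5534σ.
Subtracting: σ = (0.85 − 0.47)/(0.5534 − (-1.227)) = 0.21.
Then μ = 0.47 − (-1.227)·0.21 = 0.73.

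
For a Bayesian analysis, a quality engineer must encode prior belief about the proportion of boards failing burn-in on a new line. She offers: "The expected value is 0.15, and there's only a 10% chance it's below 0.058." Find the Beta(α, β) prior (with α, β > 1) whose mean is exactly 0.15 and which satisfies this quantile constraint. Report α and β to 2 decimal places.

With mean 0.15 fixed, write α = 0.15s, β = 0.85s where s = α+β.
Need P(θ < 0.058) = 0.1 under Beta(0.15s, 0.85s). Normal approximation: (q−m)/√(m(1−m)/s) ≈ z_{0.1} = -1.28, so s ≈ 0.15·0.85·(-1.28)²/(0.058−0.15)² = 24.7.
At s = 24.7: P(θ<0.058) ≈ 0.067. Adjusting to match 0.1 gives s ≈ 19.23.
So α = 0.15·19.23 ≈ 2.88, β = 0.85·19.23 ≈ 16.34.

α ≈ 2.88, β ≈ 16.34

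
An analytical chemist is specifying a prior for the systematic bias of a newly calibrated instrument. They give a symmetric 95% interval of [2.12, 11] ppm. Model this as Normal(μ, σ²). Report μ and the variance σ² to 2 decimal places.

μ = 6.56, σ² = 5.13

A symmetric 95% interval runs μ ± z·σ with z = 1.96.
Half-width = 4.44, so σ = 4.44/1.96 = 2.265 and σ² = 5.13.
μ is the interval midpoint, 6.56.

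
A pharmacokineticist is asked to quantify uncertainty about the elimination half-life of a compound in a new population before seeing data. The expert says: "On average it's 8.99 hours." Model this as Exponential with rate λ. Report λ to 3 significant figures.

λ ≈ 0.111

Exponential mean = 1/λ, so λ = 1/8.99 = 0.111.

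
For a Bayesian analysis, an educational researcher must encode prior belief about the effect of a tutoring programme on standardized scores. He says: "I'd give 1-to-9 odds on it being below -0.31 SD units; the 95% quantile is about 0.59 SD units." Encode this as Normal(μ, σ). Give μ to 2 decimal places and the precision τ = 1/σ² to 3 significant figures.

The p-quantile of Normal(μ,σ) is μ + z_p·σ, with z_{0.1} = -1.282 and z_{0.95} = 1.645.
Eliminate σ: μ = (z₂·x₁ − z₁·x₂)/(z₂ − z₁) = (1.645·-0.31 − (-1.282)·0.59)/2.926 = 0.08.
Then σ = (x₂ − x₁)/(z₂ − z₁) = (0.59 − -0.31)/2.926 = 0.31.
Precision τ = 1/σ² = 1/0.3075² = 10.6.

μ = 0.08, τ = 10.6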